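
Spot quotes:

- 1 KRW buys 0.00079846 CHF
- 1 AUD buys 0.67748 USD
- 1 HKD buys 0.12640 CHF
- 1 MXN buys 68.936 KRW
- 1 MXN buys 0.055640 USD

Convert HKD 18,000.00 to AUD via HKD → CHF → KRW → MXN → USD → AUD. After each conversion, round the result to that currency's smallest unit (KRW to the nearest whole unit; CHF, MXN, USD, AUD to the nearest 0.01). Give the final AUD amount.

AUD 3,394.77

HKD 18,000.00 × 0.12640 = CHF 2,275.20
CHF 2,275.20 ÷ 0.00079846 = KRW 2,849,485
KRW 2,849,485 ÷ 68.936 = MXN 41,335.22
MXN 41,335.22 × 0.055640 = USD 2,299.89
USD 2,299.89 ÷ 0.67748 = AUD 3,394.77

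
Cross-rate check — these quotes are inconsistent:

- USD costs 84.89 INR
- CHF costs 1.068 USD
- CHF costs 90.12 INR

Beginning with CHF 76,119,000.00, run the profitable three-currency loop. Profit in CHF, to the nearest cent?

Profit: CHF 458,234.35

Profitable loop is CHF → USD → INR → CHF:
CHF 76,119,000.00 × 1.068 = USD 81,295,092.00
USD 81,295,092.00 × 84.89 = INR 6,901,140,359.88
INR 6,901,140,359.88 ÷ 90.12 = CHF 76,577,234.35
Profit = CHF 76,577,234.35 − CHF 76,119,000.00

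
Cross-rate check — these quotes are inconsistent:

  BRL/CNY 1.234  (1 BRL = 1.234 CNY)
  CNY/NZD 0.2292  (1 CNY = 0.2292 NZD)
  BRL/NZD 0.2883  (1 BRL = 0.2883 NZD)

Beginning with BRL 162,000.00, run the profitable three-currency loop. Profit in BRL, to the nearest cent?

Profit: BRL 3,131.48

Profitable loop is BRL → NZD → CNY → BRL:
BRL 162,000.00 × 0.2883 = NZD 46,704.60
NZD 46,704.60 ÷ 0.2292 = CNY 203,772.25
CNY 203,772.25 ÷ 1.234 = BRL 165,131.48
Profit = BRL 165,131.48 − BRL 162,000.00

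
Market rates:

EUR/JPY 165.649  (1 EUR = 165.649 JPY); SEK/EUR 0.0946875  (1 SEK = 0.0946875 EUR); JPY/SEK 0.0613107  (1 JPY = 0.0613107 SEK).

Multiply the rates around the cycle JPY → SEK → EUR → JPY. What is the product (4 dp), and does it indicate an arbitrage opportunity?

Around JPY → SEK → EUR → JPY: 1 × 0.0613107 × 0.0946875 × 165.649 = 0.961652
Product < 1; profitable direction is JPY → EUR → SEK → JPY.

0.9617 (arbitrage exists)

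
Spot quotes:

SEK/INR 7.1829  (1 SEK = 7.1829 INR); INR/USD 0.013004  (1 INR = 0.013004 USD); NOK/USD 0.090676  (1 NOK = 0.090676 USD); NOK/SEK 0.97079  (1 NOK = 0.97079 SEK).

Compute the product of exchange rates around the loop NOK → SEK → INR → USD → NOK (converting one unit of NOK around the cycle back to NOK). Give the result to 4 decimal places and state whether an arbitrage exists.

1.0000 (no arbitrage)

Around NOK → SEK → INR → USD → NOK: 1 × 0.97079 × 7.1829 × 0.013004 ÷ 0.090676 = 1.000022
Product ≈ 1 (deviation 0.002%, within rounding noise).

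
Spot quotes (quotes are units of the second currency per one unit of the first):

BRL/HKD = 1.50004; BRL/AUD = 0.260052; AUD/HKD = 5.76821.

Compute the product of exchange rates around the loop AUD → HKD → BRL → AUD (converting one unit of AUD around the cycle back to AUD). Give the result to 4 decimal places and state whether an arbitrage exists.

Around AUD → HKD → BRL → AUD: 1 × 5.76821 ÷ 1.50004 × 0.260052 = 0.999996
Product ≈ 1 (deviation 0.000%, within rounding noise).

1.0000 (no arbitrage)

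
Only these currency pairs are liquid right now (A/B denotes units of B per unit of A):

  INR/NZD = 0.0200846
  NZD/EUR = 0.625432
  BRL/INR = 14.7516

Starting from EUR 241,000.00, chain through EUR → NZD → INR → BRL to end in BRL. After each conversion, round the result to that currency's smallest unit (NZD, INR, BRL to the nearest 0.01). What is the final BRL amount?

BRL 1,300,572.70

EUR 241,000.00 ÷ 0.625432 = NZD 385,333.66
NZD 385,333.66 ÷ 0.0200846 = INR 19,185,528.22
INR 19,185,528.22 ÷ 14.7516 = BRL 1,300,572.70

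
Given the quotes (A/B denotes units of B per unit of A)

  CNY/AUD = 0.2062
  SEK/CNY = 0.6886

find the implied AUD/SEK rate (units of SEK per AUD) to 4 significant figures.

AUD/SEK = 7.043

1 AUD ÷ 0.2062 = 4.84966 CNY
4.84966 CNY ÷ 0.6886 = 7.04278 SEK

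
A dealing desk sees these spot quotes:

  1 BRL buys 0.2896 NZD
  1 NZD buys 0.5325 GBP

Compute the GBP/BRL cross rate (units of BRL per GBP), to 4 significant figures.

GBP/BRL = 6.485

1 GBP ÷ 0.5325 = 1.87793 NZD
1.87793 NZD ÷ 0.2896 = 6.48458 BRL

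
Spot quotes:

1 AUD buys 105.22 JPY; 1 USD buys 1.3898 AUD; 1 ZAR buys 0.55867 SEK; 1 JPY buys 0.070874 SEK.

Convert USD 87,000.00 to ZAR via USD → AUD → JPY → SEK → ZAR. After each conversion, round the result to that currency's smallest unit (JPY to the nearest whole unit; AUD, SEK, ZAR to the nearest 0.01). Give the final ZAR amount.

ZAR 1,613,992.30

USD 87,000.00 × 1.3898 = AUD 120,912.60
AUD 120,912.60 × 105.22 = JPY 12,722,424
JPY 12,722,424 × 0.070874 = SEK 901,689.08
SEK 901,689.08 ÷ 0.55867 = ZAR 1,613,992.30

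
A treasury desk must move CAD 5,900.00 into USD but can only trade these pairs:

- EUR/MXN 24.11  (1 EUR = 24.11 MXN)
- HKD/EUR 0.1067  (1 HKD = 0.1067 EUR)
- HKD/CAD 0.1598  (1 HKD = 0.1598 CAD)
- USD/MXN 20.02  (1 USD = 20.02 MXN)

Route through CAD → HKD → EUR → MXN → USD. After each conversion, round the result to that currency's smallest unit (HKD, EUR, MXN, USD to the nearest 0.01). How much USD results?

CAD 5,900.00 ÷ 0.1598 = HKD 36,921.15
HKD 36,921.15 × 0.1067 = EUR 3,939.49
EUR 3,939.49 × 24.11 = MXN 94,981.10
MXN 94,981.10 ÷ 20.02 = USD 4,744.31

USD 4,744.31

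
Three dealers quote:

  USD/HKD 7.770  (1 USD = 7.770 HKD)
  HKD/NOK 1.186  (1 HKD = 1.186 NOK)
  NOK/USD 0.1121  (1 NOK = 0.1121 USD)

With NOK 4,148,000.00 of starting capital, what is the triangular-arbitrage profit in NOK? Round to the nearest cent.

Profitable loop is NOK → USD → HKD → NOK:
NOK 4,148,000.00 × 0.1121 = USD 464,990.80
USD 464,990.80 × 7.770 = HKD 3,612,978.52
HKD 3,612,978.52 × 1.186 = NOK 4,284,992.52
Profit = NOK 4,284,992.52 − NOK 4,148,000.00

Profit: NOK 136,992.52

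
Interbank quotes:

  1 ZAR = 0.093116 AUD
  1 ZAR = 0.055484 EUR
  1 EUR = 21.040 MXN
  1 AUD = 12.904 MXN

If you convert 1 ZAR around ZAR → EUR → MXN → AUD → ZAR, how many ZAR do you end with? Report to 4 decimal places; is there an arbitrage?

Around ZAR → EUR → MXN → AUD → ZAR: 1 × 0.055484 × 21.040 ÷ 12.904 ÷ 0.093116 = 0.971549
Product < 1; profitable direction is ZAR → AUD → MXN → EUR → ZAR.

0.9715 (arbitrage exists)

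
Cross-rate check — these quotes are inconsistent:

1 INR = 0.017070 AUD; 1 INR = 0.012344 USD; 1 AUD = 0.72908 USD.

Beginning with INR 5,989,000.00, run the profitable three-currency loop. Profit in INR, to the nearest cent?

Profit: INR 49,194.61

Profitable loop is INR → AUD → USD → INR:
INR 5,989,000.00 × 0.017070 = AUD 102,232.23
AUD 102,232.23 × 0.72908 = USD 74,535.47
USD 74,535.47 ÷ 0.012344 = INR 6,038,194.61
Profit = INR 6,038,194.61 − INR 5,989,000.00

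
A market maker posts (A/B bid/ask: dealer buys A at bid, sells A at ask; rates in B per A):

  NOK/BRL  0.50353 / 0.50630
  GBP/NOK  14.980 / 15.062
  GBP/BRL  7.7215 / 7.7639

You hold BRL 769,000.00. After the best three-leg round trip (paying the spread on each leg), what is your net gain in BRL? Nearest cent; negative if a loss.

Best loop BRL → NOK → GBP → BRL:
BRL 769,000.00 ÷ 0.50630 (buy NOK at ask) = NOK 1,518,862.33
NOK 1,518,862.33 ÷ 15.062 (buy GBP at ask) = GBP 100,840.68
GBP 100,840.68 × 7.7215 (sell GBP at bid) = BRL 778,641.32

Net profit: BRL 9,641.32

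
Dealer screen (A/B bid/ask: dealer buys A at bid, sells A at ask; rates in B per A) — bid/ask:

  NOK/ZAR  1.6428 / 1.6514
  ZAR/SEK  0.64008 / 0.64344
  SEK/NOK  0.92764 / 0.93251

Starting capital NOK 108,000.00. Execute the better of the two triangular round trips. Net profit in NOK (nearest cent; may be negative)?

Best loop NOK → SEK → ZAR → NOK:
NOK 108,000.00 ÷ 0.93251 (buy SEK at ask) = SEK 115,816.45
SEK 115,816.45 ÷ 0.64344 (buy ZAR at ask) = ZAR 179,995.73
ZAR 179,995.73 ÷ 1.6514 (buy NOK at ask) = NOK 108,995.84

Net profit: NOK 995.84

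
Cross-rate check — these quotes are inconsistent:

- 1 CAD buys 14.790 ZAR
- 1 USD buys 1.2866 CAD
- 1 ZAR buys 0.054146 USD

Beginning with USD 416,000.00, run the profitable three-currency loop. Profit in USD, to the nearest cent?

Profitable loop is USD → CAD → ZAR → USD:
USD 416,000.00 × 1.2866 = CAD 535,225.60
CAD 535,225.60 × 14.790 = ZAR 7,915,986.62
ZAR 7,915,986.62 × 0.054146 = USD 428,619.01
Profit = USD 428,619.01 − USD 416,000.00

Profit: USD 12,619.01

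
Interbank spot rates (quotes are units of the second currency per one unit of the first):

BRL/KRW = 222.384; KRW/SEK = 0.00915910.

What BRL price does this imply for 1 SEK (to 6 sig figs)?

1 SEK ÷ 0.00915910 = 109.181 KRW
109.181 KRW ÷ 222.384 = 0.490957 BRL

SEK/BRL = 0.490957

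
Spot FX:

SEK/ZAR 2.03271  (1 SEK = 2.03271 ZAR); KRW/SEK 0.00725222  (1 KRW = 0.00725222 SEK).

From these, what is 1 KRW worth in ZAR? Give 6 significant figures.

KRW/ZAR = 0.0147417

1 KRW × 0.00725222 = 0.00725222 SEK
0.00725222 SEK × 2.03271 = 0.0147417 ZAR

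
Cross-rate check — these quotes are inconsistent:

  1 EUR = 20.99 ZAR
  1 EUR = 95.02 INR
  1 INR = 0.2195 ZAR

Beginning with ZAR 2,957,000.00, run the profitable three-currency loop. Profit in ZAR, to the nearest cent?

Profit: ZAR 18,871.76

Profitable loop is ZAR → INR → EUR → ZAR:
ZAR 2,957,000.00 ÷ 0.2195 = INR 13,471,526.20
INR 13,471,526.20 ÷ 95.02 = EUR 141,775.69
EUR 141,775.69 × 20.99 = ZAR 2,975,871.76
Profit = ZAR 2,975,871.76 − ZAR 2,957,000.00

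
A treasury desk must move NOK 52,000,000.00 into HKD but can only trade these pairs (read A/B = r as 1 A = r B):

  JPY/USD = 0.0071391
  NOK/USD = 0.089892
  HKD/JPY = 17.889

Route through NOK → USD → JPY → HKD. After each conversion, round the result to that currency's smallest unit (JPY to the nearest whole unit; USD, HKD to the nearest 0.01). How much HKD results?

HKD 36,601,160.66

NOK 52,000,000.00 × 0.089892 = USD 4,674,384.00
USD 4,674,384.00 ÷ 0.0071391 = JPY 654,758,163
JPY 654,758,163 ÷ 17.889 = HKD 36,601,160.66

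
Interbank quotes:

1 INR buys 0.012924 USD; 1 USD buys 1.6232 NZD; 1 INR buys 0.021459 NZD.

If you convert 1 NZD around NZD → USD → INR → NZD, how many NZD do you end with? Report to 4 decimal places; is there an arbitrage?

1.0229 (arbitrage exists)

Around NZD → USD → INR → NZD: 1 ÷ 1.6232 ÷ 0.012924 × 0.021459 = 1.022917
Product > 1; profitable direction is NZD → USD → INR → NZD.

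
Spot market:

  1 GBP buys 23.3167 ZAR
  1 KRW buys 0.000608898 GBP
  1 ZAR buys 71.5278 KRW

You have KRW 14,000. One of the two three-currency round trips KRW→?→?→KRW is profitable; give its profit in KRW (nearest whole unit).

Profit: KRW 217

Profitable loop is KRW → GBP → ZAR → KRW:
KRW 14,000 × 0.000608898 = GBP 8.52
GBP 8.52 × 23.3167 = ZAR 198.76
ZAR 198.76 × 71.5278 = KRW 14,217
Profit = KRW 14,217 − KRW 14,000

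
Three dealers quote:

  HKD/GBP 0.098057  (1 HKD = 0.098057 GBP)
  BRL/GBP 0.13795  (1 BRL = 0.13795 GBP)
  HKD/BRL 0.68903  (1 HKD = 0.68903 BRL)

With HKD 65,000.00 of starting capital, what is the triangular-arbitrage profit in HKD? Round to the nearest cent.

Profitable loop is HKD → GBP → BRL → HKD:
HKD 65,000.00 × 0.098057 = GBP 6,373.70
GBP 6,373.70 ÷ 0.13795 = BRL 46,203.01
BRL 46,203.01 ÷ 0.68903 = HKD 67,055.15
Profit = HKD 67,055.15 − HKD 65,000.00

Profit: HKD 2,055.15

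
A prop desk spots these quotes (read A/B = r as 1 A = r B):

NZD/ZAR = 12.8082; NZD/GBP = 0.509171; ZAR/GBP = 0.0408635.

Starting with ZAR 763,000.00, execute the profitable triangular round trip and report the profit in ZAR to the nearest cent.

Profitable loop is ZAR → GBP → NZD → ZAR:
ZAR 763,000.00 × 0.0408635 = GBP 31,178.85
GBP 31,178.85 ÷ 0.509171 = NZD 61,234.54
NZD 61,234.54 × 12.8082 = ZAR 784,304.20
Profit = ZAR 784,304.20 − ZAR 763,000.00

Profit: ZAR 21,304.20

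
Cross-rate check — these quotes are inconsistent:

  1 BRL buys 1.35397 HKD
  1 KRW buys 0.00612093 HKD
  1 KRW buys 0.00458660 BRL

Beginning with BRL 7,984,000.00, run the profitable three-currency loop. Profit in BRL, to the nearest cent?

Profitable loop is BRL → HKD → KRW → BRL:
BRL 7,984,000.00 × 1.35397 = HKD 10,810,096.48
HKD 10,810,096.48 ÷ 0.00612093 = KRW 1,766,087,258
KRW 1,766,087,258 × 0.00458660 = BRL 8,100,335.82
Profit = BRL 8,100,335.82 − BRL 7,984,000.00

Profit: BRL 116,335.82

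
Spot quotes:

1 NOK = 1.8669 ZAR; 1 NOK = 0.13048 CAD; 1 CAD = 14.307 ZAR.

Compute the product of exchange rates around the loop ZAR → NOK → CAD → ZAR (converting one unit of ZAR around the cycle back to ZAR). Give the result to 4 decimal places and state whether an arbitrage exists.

0.9999 (no arbitrage)

Around ZAR → NOK → CAD → ZAR: 1 ÷ 1.8669 × 0.13048 × 14.307 = 0.999934
Product ≈ 1 (deviation 0.007%, within rounding noise).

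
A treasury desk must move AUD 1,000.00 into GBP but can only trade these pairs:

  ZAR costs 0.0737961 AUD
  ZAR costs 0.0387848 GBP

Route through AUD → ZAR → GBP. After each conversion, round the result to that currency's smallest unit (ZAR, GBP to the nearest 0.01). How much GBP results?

AUD 1,000.00 ÷ 0.0737961 = ZAR 13,550.85
ZAR 13,550.85 × 0.0387848 = GBP 525.57

GBP 525.57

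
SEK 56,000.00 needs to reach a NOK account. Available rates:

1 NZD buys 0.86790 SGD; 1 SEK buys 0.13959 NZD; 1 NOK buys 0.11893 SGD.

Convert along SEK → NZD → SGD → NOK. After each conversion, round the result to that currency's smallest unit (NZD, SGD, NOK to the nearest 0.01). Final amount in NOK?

NOK 57,045.40

SEK 56,000.00 × 0.13959 = NZD 7,817.04
NZD 7,817.04 × 0.86790 = SGD 6,784.41
SGD 6,784.41 ÷ 0.11893 = NOK 57,045.40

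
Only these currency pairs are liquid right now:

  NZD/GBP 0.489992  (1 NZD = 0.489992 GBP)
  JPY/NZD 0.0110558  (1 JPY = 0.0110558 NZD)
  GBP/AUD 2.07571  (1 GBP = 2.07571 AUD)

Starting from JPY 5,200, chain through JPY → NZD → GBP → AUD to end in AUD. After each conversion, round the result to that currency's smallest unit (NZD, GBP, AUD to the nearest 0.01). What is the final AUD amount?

JPY 5,200 × 0.0110558 = NZD 57.49
NZD 57.49 × 0.489992 = GBP 28.17
GBP 28.17 × 2.07571 = AUD 58.47

AUD 58.47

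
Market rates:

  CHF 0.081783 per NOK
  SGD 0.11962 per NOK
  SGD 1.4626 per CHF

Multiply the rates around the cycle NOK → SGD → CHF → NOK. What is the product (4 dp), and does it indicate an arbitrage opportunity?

Around NOK → SGD → CHF → NOK: 1 × 0.11962 ÷ 1.4626 ÷ 0.081783 = 1.000035
Product ≈ 1 (deviation 0.003%, within rounding noise).

1.0000 (no arbitrage)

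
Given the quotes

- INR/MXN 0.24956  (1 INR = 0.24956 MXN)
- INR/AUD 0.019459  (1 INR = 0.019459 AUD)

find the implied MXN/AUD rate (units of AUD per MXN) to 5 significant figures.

MXN/AUD = 0.077973

1 MXN ÷ 0.24956 = 4.00705 INR
4.00705 INR × 0.019459 = 0.0779732 AUD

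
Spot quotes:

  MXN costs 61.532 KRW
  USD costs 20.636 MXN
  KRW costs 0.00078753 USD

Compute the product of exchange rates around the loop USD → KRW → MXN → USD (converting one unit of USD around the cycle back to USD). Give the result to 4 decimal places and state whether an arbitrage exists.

Around USD → KRW → MXN → USD: 1 ÷ 0.00078753 ÷ 61.532 ÷ 20.636 = 1.000015
Product ≈ 1 (deviation 0.001%, within rounding noise).

1.0000 (no arbitrage)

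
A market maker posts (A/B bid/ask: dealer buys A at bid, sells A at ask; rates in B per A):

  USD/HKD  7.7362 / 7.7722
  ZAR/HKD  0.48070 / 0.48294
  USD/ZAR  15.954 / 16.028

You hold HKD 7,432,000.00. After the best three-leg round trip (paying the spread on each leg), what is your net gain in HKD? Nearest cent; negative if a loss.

Best loop HKD → ZAR → USD → HKD:
HKD 7,432,000.00 ÷ 0.48294 (buy ZAR at ask) = ZAR 15,389,075.25
ZAR 15,389,075.25 ÷ 16.028 (buy USD at ask) = USD 960,136.96
USD 960,136.96 × 7.7362 (sell USD at bid) = HKD 7,427,811.58

Net result: HKD -4,188.42 (no profitable arbitrage after spreads)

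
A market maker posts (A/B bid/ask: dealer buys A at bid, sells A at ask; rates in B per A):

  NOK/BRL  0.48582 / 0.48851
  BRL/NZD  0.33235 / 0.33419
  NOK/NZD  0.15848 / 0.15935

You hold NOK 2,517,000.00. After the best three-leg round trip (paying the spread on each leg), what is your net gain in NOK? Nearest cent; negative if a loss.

Net profit: NOK 33,364.30

Best loop NOK → BRL → NZD → NOK:
NOK 2,517,000.00 × 0.48582 (sell NOK at bid) = BRL 1,222,808.94
BRL 1,222,808.94 × 0.33235 (sell BRL at bid) = NZD 406,400.55
NZD 406,400.55 ÷ 0.15935 (buy NOK at ask) = NOK 2,550,364.30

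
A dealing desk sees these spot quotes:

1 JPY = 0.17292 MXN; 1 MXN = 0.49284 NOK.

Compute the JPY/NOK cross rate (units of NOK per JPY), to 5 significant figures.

JPY/NOK = 0.085222

1 JPY × 0.17292 = 0.17292 MXN
0.17292 MXN × 0.49284 = 0.0852219 NOK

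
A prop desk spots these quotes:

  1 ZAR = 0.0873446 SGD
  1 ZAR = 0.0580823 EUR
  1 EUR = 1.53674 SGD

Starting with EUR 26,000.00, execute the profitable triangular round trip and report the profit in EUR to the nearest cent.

Profitable loop is EUR → SGD → ZAR → EUR:
EUR 26,000.00 × 1.53674 = SGD 39,955.24
SGD 39,955.24 ÷ 0.0873446 = ZAR 457,443.73
ZAR 457,443.73 × 0.0580823 = EUR 26,569.38
Profit = EUR 26,569.38 − EUR 26,000.00

Profit: EUR 569.38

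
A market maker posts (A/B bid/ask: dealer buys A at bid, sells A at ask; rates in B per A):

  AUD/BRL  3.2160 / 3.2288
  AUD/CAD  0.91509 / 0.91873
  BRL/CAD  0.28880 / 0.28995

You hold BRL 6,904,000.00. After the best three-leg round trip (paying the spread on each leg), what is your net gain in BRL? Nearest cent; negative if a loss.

Net profit: BRL 75,528.96

Best loop BRL → CAD → AUD → BRL:
BRL 6,904,000.00 × 0.28880 (sell BRL at bid) = CAD 1,993,875.20
CAD 1,993,875.20 ÷ 0.91873 (buy AUD at ask) = AUD 2,170,251.54
AUD 2,170,251.54 × 3.2160 (sell AUD at bid) = BRL 6,979,528.96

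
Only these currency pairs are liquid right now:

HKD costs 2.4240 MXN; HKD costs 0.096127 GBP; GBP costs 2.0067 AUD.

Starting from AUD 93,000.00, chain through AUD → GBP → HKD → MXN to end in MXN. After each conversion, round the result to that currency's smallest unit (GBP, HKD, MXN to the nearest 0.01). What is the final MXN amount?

AUD 93,000.00 ÷ 2.0067 = GBP 46,344.75
GBP 46,344.75 ÷ 0.096127 = HKD 482,120.01
HKD 482,120.01 × 2.4240 = MXN 1,168,658.90

MXN 1,168,658.90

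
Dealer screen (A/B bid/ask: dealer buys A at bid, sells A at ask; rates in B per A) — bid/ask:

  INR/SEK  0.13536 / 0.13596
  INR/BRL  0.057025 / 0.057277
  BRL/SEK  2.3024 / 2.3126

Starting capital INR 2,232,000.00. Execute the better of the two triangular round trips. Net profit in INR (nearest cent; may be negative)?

Net profit: INR 48,886.90

Best loop INR → SEK → BRL → INR:
INR 2,232,000.00 × 0.13536 (sell INR at bid) = SEK 302,123.52
SEK 302,123.52 ÷ 2.3126 (buy BRL at ask) = BRL 130,642.36
BRL 130,642.36 ÷ 0.057277 (buy INR at ask) = INR 2,280,886.90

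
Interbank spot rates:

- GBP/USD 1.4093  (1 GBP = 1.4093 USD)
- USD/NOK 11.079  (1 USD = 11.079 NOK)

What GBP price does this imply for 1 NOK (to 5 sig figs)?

1 NOK ÷ 11.079 = 0.0902609 USD
0.0902609 USD ÷ 1.4093 = 0.0640466 GBP

NOK/GBP = 0.064047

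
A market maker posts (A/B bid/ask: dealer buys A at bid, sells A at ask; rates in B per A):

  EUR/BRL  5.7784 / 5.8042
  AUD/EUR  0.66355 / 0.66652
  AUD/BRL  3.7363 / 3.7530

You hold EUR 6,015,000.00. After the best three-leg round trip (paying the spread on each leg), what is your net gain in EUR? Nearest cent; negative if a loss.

Net profit: EUR 130,232.56

Best loop EUR → BRL → AUD → EUR:
EUR 6,015,000.00 × 5.7784 (sell EUR at bid) = BRL 34,757,076.00
BRL 34,757,076.00 ÷ 3.7530 (buy AUD at ask) = AUD 9,261,144.68
AUD 9,261,144.68 × 0.66355 (sell AUD at bid) = EUR 6,145,232.56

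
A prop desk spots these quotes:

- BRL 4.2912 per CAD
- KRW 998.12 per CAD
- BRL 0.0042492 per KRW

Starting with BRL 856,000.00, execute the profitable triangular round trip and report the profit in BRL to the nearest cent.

Profitable loop is BRL → KRW → CAD → BRL:
BRL 856,000.00 ÷ 0.0042492 = KRW 201,449,685
KRW 201,449,685 ÷ 998.12 = CAD 201,829.12
CAD 201,829.12 × 4.2912 = BRL 866,089.13
Profit = BRL 866,089.13 − BRL 856,000.00

Profit: BRL 10,089.13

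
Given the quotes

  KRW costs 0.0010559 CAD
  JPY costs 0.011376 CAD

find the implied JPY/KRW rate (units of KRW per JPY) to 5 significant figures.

1 JPY × 0.011376 = 0.011376 CAD
0.011376 CAD ÷ 0.0010559 = 10.7737 KRW

JPY/KRW = 10.774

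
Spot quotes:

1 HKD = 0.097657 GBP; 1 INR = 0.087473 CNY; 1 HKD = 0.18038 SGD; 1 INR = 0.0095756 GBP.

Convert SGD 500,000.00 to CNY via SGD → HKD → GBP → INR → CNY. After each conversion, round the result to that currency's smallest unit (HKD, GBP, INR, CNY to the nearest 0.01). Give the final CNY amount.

SGD 500,000.00 ÷ 0.18038 = HKD 2,771,925.93
HKD 2,771,925.93 × 0.097657 = GBP 270,697.97
GBP 270,697.97 ÷ 0.0095756 = INR 28,269,557.00
INR 28,269,557.00 × 0.087473 = CNY 2,472,822.96

CNY 2,472,822.96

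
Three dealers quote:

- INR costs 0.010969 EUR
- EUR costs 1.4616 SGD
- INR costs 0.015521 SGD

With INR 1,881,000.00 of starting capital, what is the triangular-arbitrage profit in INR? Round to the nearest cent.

Profitable loop is INR → EUR → SGD → INR:
INR 1,881,000.00 × 0.010969 = EUR 20,632.69
EUR 20,632.69 × 1.4616 = SGD 30,156.74
SGD 30,156.74 ÷ 0.015521 = INR 1,942,963.61
Profit = INR 1,942,963.61 − INR 1,881,000.00

Profit: INR 61,963.61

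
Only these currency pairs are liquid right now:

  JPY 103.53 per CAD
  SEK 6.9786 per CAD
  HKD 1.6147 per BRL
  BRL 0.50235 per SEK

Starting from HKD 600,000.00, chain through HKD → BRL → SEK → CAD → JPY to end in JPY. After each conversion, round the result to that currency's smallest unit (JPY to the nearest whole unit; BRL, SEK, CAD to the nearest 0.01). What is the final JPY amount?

JPY 10,973,645

HKD 600,000.00 ÷ 1.6147 = BRL 371,586.05
BRL 371,586.05 ÷ 0.50235 = SEK 739,695.53
SEK 739,695.53 ÷ 6.9786 = CAD 105,994.83
CAD 105,994.83 × 103.53 = JPY 10,973,645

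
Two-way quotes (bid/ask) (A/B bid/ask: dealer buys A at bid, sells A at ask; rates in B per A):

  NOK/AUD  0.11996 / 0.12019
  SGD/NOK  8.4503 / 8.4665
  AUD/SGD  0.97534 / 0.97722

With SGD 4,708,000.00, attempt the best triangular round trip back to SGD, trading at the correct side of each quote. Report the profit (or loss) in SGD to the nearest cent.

Net profit: SGD 26,475.35

Best loop SGD → AUD → NOK → SGD:
SGD 4,708,000.00 ÷ 0.97722 (buy AUD at ask) = AUD 4,817,748.31
AUD 4,817,748.31 ÷ 0.12019 (buy NOK at ask) = NOK 40,084,435.53
NOK 40,084,435.53 ÷ 8.4665 (buy SGD at ask) = SGD 4,734,475.35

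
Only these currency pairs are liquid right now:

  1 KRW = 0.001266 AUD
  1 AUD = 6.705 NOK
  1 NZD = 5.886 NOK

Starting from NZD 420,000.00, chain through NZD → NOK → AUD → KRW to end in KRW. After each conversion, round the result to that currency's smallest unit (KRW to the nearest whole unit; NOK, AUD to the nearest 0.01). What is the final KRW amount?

KRW 291,230,640

NZD 420,000.00 × 5.886 = NOK 2,472,120.00
NOK 2,472,120.00 ÷ 6.705 = AUD 368,697.99
AUD 368,697.99 ÷ 0.001266 = KRW 291,230,640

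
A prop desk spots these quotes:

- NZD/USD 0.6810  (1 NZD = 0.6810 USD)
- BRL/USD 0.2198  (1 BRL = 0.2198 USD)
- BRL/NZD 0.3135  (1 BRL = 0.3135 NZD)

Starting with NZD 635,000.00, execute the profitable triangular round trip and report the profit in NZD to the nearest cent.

Profit: NZD 18,757.61

Profitable loop is NZD → BRL → USD → NZD:
NZD 635,000.00 ÷ 0.3135 = BRL 2,025,518.34
BRL 2,025,518.34 × 0.2198 = USD 445,208.93
USD 445,208.93 ÷ 0.6810 = NZD 653,757.61
Profit = NZD 653,757.61 − NZD 635,000.00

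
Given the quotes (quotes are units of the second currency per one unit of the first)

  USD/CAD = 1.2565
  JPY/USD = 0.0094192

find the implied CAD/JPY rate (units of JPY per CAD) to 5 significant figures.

CAD/JPY = 84.494

1 CAD ÷ 1.2565 = 0.795862 USD
0.795862 USD ÷ 0.0094192 = 84.4935 JPY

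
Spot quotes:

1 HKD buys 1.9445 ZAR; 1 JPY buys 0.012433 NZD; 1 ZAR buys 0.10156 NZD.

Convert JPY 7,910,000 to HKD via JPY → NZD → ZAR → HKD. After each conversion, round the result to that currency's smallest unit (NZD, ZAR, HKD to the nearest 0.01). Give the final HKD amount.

HKD 497,991.32

JPY 7,910,000 × 0.012433 = NZD 98,345.03
NZD 98,345.03 ÷ 0.10156 = ZAR 968,344.13
ZAR 968,344.13 ÷ 1.9445 = HKD 497,991.32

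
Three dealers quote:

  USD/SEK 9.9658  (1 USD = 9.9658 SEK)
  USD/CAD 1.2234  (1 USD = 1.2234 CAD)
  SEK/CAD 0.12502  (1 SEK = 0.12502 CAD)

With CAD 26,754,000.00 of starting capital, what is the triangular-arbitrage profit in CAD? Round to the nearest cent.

Profitable loop is CAD → USD → SEK → CAD:
CAD 26,754,000.00 ÷ 1.2234 = USD 21,868,563.02
USD 21,868,563.02 × 9.9658 = SEK 217,937,725.36
SEK 217,937,725.36 × 0.12502 = CAD 27,246,574.42
Profit = CAD 27,246,574.42 − CAD 26,754,000.00

Profit: CAD 492,574.42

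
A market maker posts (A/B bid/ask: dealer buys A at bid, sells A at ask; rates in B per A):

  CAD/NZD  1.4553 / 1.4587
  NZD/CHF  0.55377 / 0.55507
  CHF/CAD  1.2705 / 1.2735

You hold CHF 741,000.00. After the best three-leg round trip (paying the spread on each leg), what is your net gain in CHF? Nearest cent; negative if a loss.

Best loop CHF → CAD → NZD → CHF:
CHF 741,000.00 × 1.2705 (sell CHF at bid) = CAD 941,440.50
CAD 941,440.50 × 1.4553 (sell CAD at bid) = NZD 1,370,078.36
NZD 1,370,078.36 × 0.55377 (sell NZD at bid) = CHF 758,708.29

Net profit: CHF 17,708.29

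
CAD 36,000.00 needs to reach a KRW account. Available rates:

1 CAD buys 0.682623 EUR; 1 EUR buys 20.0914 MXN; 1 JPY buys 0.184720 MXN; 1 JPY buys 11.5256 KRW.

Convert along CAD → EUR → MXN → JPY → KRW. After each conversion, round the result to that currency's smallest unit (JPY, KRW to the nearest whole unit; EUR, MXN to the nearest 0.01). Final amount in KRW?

KRW 30,806,569

CAD 36,000.00 × 0.682623 = EUR 24,574.43
EUR 24,574.43 × 20.0914 = MXN 493,734.70
MXN 493,734.70 ÷ 0.184720 = JPY 2,672,882
JPY 2,672,882 × 11.5256 = KRW 30,806,569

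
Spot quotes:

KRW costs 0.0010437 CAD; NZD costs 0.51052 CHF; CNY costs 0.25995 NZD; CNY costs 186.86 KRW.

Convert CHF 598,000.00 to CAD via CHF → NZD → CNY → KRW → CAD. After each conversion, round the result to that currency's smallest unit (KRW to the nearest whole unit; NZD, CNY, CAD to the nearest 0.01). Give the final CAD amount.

CHF 598,000.00 ÷ 0.51052 = NZD 1,171,354.70
NZD 1,171,354.70 ÷ 0.25995 = CNY 4,506,076.94
CNY 4,506,076.94 × 186.86 = KRW 842,005,537
KRW 842,005,537 × 0.0010437 = CAD 878,801.18

CAD 878,801.18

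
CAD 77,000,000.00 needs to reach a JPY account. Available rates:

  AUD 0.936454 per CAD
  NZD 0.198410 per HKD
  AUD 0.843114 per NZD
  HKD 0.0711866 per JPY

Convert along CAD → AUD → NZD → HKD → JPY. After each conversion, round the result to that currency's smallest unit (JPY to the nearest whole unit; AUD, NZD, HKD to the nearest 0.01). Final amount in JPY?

JPY 6,055,207,993

CAD 77,000,000.00 × 0.936454 = AUD 72,106,958.00
AUD 72,106,958.00 ÷ 0.843114 = NZD 85,524,564.89
NZD 85,524,564.89 ÷ 0.198410 = HKD 431,049,669.32
HKD 431,049,669.32 ÷ 0.0711866 = JPY 6,055,207,993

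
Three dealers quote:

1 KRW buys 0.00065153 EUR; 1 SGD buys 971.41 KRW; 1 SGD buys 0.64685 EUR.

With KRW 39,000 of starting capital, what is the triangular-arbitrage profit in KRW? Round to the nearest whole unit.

Profitable loop is KRW → SGD → EUR → KRW:
KRW 39,000 ÷ 971.41 = SGD 40.15
SGD 40.15 × 0.64685 = EUR 25.97
EUR 25.97 ÷ 0.00065153 = KRW 39,859
Profit = KRW 39,859 − KRW 39,000

Profit: KRW 859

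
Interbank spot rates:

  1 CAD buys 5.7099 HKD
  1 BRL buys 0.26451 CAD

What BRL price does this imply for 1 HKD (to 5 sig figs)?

1 HKD ÷ 5.7099 = 0.175134 CAD
0.175134 CAD ÷ 0.26451 = 0.662109 BRL

HKD/BRL = 0.66211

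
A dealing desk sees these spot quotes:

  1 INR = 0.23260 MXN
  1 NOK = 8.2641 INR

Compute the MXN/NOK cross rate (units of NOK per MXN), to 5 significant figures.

1 MXN ÷ 0.23260 = 4.29923 INR
4.29923 INR ÷ 8.2641 = 0.520229 NOK

MXN/NOK = 0.52023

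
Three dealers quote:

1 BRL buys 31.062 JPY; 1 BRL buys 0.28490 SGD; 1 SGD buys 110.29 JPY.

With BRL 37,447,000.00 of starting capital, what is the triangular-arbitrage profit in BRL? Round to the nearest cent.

Profitable loop is BRL → SGD → JPY → BRL:
BRL 37,447,000.00 × 0.28490 = SGD 10,668,650.30
SGD 10,668,650.30 × 110.29 = JPY 1,176,645,442
JPY 1,176,645,442 ÷ 31.062 = BRL 37,880,543.48
Profit = BRL 37,880,543.48 − BRL 37,447,000.00

Profit: BRL 433,543.48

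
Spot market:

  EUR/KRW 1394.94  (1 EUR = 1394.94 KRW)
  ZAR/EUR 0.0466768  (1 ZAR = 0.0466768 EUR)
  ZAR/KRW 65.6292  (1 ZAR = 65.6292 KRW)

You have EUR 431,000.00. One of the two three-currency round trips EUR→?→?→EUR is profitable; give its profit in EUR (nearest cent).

Profit: EUR 3,427.97

Profitable loop is EUR → ZAR → KRW → EUR:
EUR 431,000.00 ÷ 0.0466768 = ZAR 9,233,709.25
ZAR 9,233,709.25 × 65.6292 = KRW 606,000,951
KRW 606,000,951 ÷ 1394.94 = EUR 434,427.97
Profit = EUR 434,427.97 − EUR 431,000.00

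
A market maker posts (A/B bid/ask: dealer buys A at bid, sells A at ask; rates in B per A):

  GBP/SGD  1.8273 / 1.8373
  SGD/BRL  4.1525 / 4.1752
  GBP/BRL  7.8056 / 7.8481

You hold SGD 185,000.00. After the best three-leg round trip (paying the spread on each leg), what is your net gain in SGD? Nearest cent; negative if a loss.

Net profit: SGD 3,243.79

Best loop SGD → GBP → BRL → SGD:
SGD 185,000.00 ÷ 1.8373 (buy GBP at ask) = GBP 100,691.23
GBP 100,691.23 × 7.8056 (sell GBP at bid) = BRL 785,955.48
BRL 785,955.48 ÷ 4.1752 (buy SGD at ask) = SGD 188,243.79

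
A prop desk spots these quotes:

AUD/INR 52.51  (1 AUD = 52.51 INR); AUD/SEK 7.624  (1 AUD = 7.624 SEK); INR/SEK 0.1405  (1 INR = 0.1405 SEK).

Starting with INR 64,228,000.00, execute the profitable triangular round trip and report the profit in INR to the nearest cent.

Profit: INR 2,144,617.32

Profitable loop is INR → AUD → SEK → INR:
INR 64,228,000.00 ÷ 52.51 = AUD 1,223,157.49
AUD 1,223,157.49 × 7.624 = SEK 9,325,352.73
SEK 9,325,352.73 ÷ 0.1405 = INR 66,372,617.32
Profit = INR 66,372,617.32 − INR 64,228,000.00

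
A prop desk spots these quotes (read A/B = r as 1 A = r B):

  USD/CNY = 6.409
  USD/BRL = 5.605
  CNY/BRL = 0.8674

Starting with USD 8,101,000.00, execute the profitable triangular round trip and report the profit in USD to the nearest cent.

Profitable loop is USD → BRL → CNY → USD:
USD 8,101,000.00 × 5.605 = BRL 45,406,105.00
BRL 45,406,105.00 ÷ 0.8674 = CNY 52,347,365.69
CNY 52,347,365.69 ÷ 6.409 = USD 8,167,789.93
Profit = USD 8,167,789.93 − USD 8,101,000.00

Profit: USD 66,789.93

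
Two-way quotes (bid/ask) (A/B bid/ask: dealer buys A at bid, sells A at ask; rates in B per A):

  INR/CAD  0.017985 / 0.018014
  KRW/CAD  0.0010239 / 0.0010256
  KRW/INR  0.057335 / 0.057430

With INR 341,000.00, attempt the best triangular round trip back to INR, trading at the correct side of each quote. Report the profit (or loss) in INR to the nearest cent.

Best loop INR → CAD → KRW → INR:
INR 341,000.00 × 0.017985 (sell INR at bid) = CAD 6,132.89
CAD 6,132.89 ÷ 0.0010256 (buy KRW at ask) = KRW 5,979,802
KRW 5,979,802 × 0.057335 (sell KRW at bid) = INR 342,851.95

Net profit: INR 1,851.95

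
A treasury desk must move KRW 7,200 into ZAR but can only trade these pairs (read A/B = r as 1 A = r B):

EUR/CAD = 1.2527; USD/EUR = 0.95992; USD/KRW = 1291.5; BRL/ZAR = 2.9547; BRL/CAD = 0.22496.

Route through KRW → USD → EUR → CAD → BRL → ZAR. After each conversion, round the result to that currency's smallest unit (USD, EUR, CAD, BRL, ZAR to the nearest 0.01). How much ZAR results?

ZAR 87.99

KRW 7,200 ÷ 1291.5 = USD 5.57
USD 5.57 × 0.95992 = EUR 5.35
EUR 5.35 × 1.2527 = CAD 6.70
CAD 6.70 ÷ 0.22496 = BRL 29.78
BRL 29.78 × 2.9547 = ZAR 87.99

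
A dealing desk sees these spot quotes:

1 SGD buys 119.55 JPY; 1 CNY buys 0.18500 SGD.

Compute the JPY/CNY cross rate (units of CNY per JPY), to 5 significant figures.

JPY/CNY = 0.045215

1 JPY ÷ 119.55 = 0.0083647 SGD
0.0083647 SGD ÷ 0.18500 = 0.0452146 CNY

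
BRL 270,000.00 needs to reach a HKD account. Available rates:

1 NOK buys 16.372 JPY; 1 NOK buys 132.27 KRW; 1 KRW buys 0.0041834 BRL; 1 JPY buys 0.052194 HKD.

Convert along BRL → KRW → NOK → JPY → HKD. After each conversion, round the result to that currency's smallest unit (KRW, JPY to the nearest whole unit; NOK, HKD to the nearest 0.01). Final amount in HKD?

HKD 416,960.90

BRL 270,000.00 ÷ 0.0041834 = KRW 64,540,804
KRW 64,540,804 ÷ 132.27 = NOK 487,947.41
NOK 487,947.41 × 16.372 = JPY 7,988,675
JPY 7,988,675 × 0.052194 = HKD 416,960.90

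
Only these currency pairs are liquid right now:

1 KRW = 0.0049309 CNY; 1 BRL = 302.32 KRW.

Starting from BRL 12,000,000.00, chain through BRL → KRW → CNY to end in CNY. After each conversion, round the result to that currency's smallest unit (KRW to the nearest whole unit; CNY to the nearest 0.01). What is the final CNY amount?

BRL 12,000,000.00 × 302.32 = KRW 3,627,840,000
KRW 3,627,840,000 × 0.0049309 = CNY 17,888,516.26

CNY 17,888,516.26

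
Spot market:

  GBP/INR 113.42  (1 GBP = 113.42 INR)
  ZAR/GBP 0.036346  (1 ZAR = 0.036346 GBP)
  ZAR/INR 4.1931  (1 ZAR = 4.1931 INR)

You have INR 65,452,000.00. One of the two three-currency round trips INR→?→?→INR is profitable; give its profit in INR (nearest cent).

Profit: INR 1,123,107.50

Profitable loop is INR → GBP → ZAR → INR:
INR 65,452,000.00 ÷ 113.42 = GBP 577,076.35
GBP 577,076.35 ÷ 0.036346 = ZAR 15,877,300.21
ZAR 15,877,300.21 × 4.1931 = INR 66,575,107.50
Profit = INR 66,575,107.50 − INR 65,452,000.00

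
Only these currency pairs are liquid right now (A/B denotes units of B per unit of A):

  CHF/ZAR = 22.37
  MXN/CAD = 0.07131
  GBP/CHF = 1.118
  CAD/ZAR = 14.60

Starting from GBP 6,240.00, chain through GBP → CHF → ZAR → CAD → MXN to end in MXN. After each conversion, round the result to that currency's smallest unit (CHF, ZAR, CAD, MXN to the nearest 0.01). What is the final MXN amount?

GBP 6,240.00 × 1.118 = CHF 6,976.32
CHF 6,976.32 × 22.37 = ZAR 156,060.28
ZAR 156,060.28 ÷ 14.60 = CAD 10,689.06
CAD 10,689.06 ÷ 0.07131 = MXN 149,895.67

MXN 149,895.67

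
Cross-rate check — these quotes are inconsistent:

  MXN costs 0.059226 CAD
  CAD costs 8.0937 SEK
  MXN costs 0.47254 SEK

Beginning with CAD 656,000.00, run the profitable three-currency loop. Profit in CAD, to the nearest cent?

Profitable loop is CAD → SEK → MXN → CAD:
CAD 656,000.00 × 8.0937 = SEK 5,309,467.20
SEK 5,309,467.20 ÷ 0.47254 = MXN 11,236,016.42
MXN 11,236,016.42 × 0.059226 = CAD 665,464.31
Profit = CAD 665,464.31 − CAD 656,000.00

Profit: CAD 9,464.31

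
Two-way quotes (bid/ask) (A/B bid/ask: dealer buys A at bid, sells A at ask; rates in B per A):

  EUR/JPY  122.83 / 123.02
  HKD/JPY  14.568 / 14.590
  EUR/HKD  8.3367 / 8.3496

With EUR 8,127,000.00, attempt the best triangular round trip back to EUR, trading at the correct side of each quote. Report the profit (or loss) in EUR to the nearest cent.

Best loop EUR → JPY → HKD → EUR:
EUR 8,127,000.00 × 122.83 (sell EUR at bid) = JPY 998,239,410
JPY 998,239,410 ÷ 14.590 (buy HKD at ask) = HKD 68,419,424.95
HKD 68,419,424.95 ÷ 8.3496 (buy EUR at ask) = EUR 8,194,335.65

Net profit: EUR 67,335.65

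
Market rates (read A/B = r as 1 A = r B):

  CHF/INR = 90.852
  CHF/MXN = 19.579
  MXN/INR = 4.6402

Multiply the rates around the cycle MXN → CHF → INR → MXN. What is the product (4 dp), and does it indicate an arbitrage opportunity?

1.0000 (no arbitrage)

Around MXN → CHF → INR → MXN: 1 ÷ 19.579 × 90.852 ÷ 4.6402 = 1.000017
Product ≈ 1 (deviation 0.002%, within rounding noise).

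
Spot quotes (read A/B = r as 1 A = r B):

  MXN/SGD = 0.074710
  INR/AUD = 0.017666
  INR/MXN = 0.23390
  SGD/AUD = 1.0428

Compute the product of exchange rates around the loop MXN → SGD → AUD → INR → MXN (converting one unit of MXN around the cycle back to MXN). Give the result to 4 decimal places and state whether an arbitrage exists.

1.0315 (arbitrage exists)

Around MXN → SGD → AUD → INR → MXN: 1 × 0.074710 × 1.0428 ÷ 0.017666 × 0.23390 = 1.031506
Product > 1; profitable direction is MXN → SGD → AUD → INR → MXN.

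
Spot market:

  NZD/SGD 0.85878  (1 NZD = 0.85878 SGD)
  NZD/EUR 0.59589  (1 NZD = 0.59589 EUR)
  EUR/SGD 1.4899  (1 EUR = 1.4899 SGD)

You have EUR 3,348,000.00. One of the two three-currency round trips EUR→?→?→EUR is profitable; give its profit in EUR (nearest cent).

Profitable loop is EUR → SGD → NZD → EUR:
EUR 3,348,000.00 × 1.4899 = SGD 4,988,185.20
SGD 4,988,185.20 ÷ 0.85878 = NZD 5,808,455.25
NZD 5,808,455.25 × 0.59589 = EUR 3,461,200.40
Profit = EUR 3,461,200.40 − EUR 3,348,000.00

Profit: EUR 113,200.40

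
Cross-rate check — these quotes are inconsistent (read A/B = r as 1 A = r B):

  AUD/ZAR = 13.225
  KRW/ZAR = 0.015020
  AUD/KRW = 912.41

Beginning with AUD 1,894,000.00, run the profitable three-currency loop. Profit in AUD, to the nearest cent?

Profitable loop is AUD → KRW → ZAR → AUD:
AUD 1,894,000.00 × 912.41 = KRW 1,728,104,540
KRW 1,728,104,540 × 0.015020 = ZAR 25,956,130.19
ZAR 25,956,130.19 ÷ 13.225 = AUD 1,962,656.35
Profit = AUD 1,962,656.35 − AUD 1,894,000.00

Profit: AUD 68,656.35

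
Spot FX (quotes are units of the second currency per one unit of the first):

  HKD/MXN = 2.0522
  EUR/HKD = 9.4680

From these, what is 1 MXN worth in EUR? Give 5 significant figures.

MXN/EUR = 0.051466

1 MXN ÷ 2.0522 = 0.487282 HKD
0.487282 HKD ÷ 9.4680 = 0.0514662 EUR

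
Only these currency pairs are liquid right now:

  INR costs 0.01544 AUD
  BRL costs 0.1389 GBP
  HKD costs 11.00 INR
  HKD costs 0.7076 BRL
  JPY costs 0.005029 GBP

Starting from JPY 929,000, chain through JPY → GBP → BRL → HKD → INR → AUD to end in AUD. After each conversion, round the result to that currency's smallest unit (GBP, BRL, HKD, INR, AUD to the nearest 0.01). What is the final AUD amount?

JPY 929,000 × 0.005029 = GBP 4,671.94
GBP 4,671.94 ÷ 0.1389 = BRL 33,635.28
BRL 33,635.28 ÷ 0.7076 = HKD 47,534.31
HKD 47,534.31 × 11.00 = INR 522,877.41
INR 522,877.41 × 0.01544 = AUD 8,073.23

AUD 8,073.23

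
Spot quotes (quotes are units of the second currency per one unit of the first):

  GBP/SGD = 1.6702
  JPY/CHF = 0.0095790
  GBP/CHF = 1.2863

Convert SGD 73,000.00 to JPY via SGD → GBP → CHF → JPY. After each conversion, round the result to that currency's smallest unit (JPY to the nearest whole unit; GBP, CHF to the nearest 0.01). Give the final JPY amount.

SGD 73,000.00 ÷ 1.6702 = GBP 43,707.34
GBP 43,707.34 × 1.2863 = CHF 56,220.75
CHF 56,220.75 ÷ 0.0095790 = JPY 5,869,167

JPY 5,869,167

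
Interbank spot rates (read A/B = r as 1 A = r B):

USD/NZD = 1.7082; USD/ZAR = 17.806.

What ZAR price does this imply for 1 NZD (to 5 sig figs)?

1 NZD ÷ 1.7082 = 0.585412 USD
0.585412 USD × 17.806 = 10.4238 ZAR

NZD/ZAR = 10.424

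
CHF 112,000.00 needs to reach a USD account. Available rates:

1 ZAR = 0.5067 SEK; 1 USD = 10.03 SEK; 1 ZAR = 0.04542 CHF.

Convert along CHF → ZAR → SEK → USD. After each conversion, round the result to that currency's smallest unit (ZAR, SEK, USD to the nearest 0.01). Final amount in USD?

USD 124,572.12

CHF 112,000.00 ÷ 0.04542 = ZAR 2,465,874.06
ZAR 2,465,874.06 × 0.5067 = SEK 1,249,458.39
SEK 1,249,458.39 ÷ 10.03 = USD 124,572.12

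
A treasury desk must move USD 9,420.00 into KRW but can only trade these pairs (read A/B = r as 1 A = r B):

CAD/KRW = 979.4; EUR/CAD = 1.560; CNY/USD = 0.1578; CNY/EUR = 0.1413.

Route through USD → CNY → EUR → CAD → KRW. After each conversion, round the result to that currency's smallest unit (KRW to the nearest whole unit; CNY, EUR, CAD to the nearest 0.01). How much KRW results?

KRW 12,887,562

USD 9,420.00 ÷ 0.1578 = CNY 59,695.82
CNY 59,695.82 × 0.1413 = EUR 8,435.02
EUR 8,435.02 × 1.560 = CAD 13,158.63
CAD 13,158.63 × 979.4 = KRW 12,887,562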